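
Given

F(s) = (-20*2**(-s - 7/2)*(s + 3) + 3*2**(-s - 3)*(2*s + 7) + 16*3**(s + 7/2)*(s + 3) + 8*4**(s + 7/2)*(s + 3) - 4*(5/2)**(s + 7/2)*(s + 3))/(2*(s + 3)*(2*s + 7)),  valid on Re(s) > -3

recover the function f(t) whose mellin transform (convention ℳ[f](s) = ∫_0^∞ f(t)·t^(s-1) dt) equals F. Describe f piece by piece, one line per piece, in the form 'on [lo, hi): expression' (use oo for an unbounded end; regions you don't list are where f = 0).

on [0, 1/2): 3*t**3/2
on [1/2, 5/2): 5*t**(7/2)
on [5/2, 3): 6*t**(7/2)
on [3, 4): 2*t**(7/2)

slice at 1/2, 5/2, 3, transform all 4 pieces, and sum them
the [0, 1/2) slice contributes ∫ 3*t**3/2·t^(s-1) dt
on [1/2, 5/2) integrate f = 5*t**(7/2) against the kernel
∫ 6*t**(7/2)·t^(s-1) over [5/2, 3)
on [3, 4): add ∫ 2*t**(7/2)·t^(s-1) dt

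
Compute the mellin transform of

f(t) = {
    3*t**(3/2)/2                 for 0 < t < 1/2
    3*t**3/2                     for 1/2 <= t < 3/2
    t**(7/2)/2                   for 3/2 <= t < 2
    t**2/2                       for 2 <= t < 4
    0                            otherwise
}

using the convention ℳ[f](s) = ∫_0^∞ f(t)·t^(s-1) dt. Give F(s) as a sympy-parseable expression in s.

(-2**(1/2 - s)*3**(s + 7/2)*(s + 2)*(s + 3)*(2*s + 3) + 3*2**(5/2 - s)*(s + 2)*(s + 3)*(2*s + 7) - 2**(s + 5)*(s + 3)*(2*s + 3)*(2*s + 7) + 2**(s + 15/2)*(s + 2)*(s + 3)*(2*s + 3) + 2**(2*s + 7)*(s + 3)*(2*s + 3)*(2*s + 7) + 3**(s + 4)*(s + 2)*(2*s + 3)*(2*s + 7)/2**s - 3*(s + 2)*(2*s + 3)*(2*s + 7)/2**s)/(16*(s + 2)*(s + 3)*(2*s + 3)*(2*s + 7))
  Re(s) > -3/2

decompose at 1/2, 3/2, 2; ℳ[f](s) sums the 4 pieces' integrals
on [0, 1/2): add ∫ 3*t**(3/2)/2·t^(s-1) dt
over [1/2, 3/2), the kernel integral of 3*t**3/2 enters the sum
the [3/2, 2) slice contributes ∫ t**(7/2)/2·t^(s-1) dt
[2, 4) adds the kernel integral of t**2/2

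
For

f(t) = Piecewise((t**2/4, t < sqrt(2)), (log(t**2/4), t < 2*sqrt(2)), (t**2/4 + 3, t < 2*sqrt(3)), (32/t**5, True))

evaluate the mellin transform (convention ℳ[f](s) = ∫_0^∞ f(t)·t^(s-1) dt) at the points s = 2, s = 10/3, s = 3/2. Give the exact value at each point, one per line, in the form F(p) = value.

F(2) = 4*sqrt(3)/27 + 5*log(2) + 33/4
F(10/3) = -1164/25 + 3*2**(2/3)*log(2)/5 + 219*2**(2/3)/400 + 8*2**(1/3)*3**(1/6)/5 + 48*log(2)/5 + 351*18**(1/3)/10
F(3/2) = 2**(3/4)*(-436*sqrt(2) + 2*2**(3/4)*3**(1/4) + 65 + log(2**(42 + 84*sqrt(2))) + 180*6**(3/4))/63

strip the common scale on t: t**2 on [0, sqrt(2)/2); log(t**2) on [sqrt(2)/2, sqrt(2)); t**2 + 3 on [sqrt(2), sqrt(3)); …
undo the power substitution: t on [0, 1/2); log(t) on [1/2, 2); t + 3 on [2, 3); …
slice at sqrt(2), 2*sqrt(2), 2*sqrt(3), transform all 4 pieces, and sum them
[0, sqrt(2)) adds the kernel integral of t**2/4
∫ over [sqrt(2), 2*sqrt(2)) of log(t**2/4)·t^(s-1) joins the sum
piece [2*sqrt(2), 2*sqrt(3)): integrate (t**2/4 + 3) against the kernel
[2*sqrt(3), ∞) adds the kernel integral of 32/t**5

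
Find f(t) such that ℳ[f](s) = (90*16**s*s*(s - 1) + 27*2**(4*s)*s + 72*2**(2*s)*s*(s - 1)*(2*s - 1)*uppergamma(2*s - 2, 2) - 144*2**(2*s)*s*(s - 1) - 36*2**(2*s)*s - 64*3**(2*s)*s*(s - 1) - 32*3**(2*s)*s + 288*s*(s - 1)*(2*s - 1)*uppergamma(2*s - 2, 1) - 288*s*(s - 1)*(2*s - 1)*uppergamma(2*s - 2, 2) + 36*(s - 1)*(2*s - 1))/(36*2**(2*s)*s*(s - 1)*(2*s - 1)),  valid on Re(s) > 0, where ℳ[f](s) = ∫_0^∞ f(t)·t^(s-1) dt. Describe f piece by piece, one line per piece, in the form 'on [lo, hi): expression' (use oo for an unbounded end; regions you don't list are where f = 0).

peel off the shared t-power: t on [0, 1/4); exp(-2*sqrt(t)) on [1/4, 1); sqrt(t) + 1 on [1, 9/4); …
undo the power substitution: t**2 on [0, 1/2); exp(-2*t) on [1/2, 1); t + 1 on [1, 3/2); …
along the cuts 1/4, 1, 9/4, 4, ℳ[f](s) splits into 5 integrals
on [0, 1/4) integrate f = 1 against the kernel
over [1/4, 1), the kernel integral of exp(-2*sqrt(t))/t enters the sum
piece [1, 9/4): integrate (sqrt(t) + 1)/t against the kernel
on [9/4, 4): add ∫ (sqrt(t) + 3)/t·t^(s-1) dt
on [4, ∞): add ∫ exp(-sqrt(t))/t·t^(s-1) dt

on [0, 1/4): 1
on [1/4, 1): exp(-2*sqrt(t))/t
on [1, 9/4): (sqrt(t) + 1)/t
on [9/4, 4): (sqrt(t) + 3)/t
on [4, oo): exp(-sqrt(t))/t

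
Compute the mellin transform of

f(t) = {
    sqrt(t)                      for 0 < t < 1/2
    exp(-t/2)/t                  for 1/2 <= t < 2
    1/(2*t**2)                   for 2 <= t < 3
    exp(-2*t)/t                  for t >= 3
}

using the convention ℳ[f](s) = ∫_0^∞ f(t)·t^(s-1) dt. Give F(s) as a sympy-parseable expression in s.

invert the shared t-power to get t**(3/2) on [0, 1/2); exp(-t/2) on [1/2, 2); 1/(2*t) on [2, 3); …
slice at 1/2, 2, 3, transform all 4 pieces, and sum them
for t in [0, 1/2): the term is ∫ sqrt(t)·t^(s-1)
[1/2, 2) adds the kernel integral of exp(-t/2)/t
the [2, 3) slice contributes ∫ 1/(2*t**2)·t^(s-1) dt
between 3 and ∞ the integrand is exp(-2*t)/t·t^(s-1)

(6*24**s*(s - 2)*(2*s + 1)*uppergamma(s - 1, 1/4) - 6*24**s*(s - 2)*(2*s + 1)*uppergamma(s - 1, 1) - 3*24**s*(2*s + 1)/2 + 2*36**s*(2*s + 1)/3 + 24*6**s*(s - 2)*(2*s + 1)*uppergamma(s - 1, 6) + 12*sqrt(2)*6**s*(s - 2))/(12*12**s*(s - 2)*(2*s + 1))
  Re(s) > -1/2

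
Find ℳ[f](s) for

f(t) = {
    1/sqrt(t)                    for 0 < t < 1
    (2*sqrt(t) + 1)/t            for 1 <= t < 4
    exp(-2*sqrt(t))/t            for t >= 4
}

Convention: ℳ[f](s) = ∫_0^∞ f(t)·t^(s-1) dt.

strip the power substitution: 1/t on [0, 1); (2*t + 1)/t**2 on [1, 2); exp(-2*t)/t**2 on [2, ∞)
invert the shared t-power to get 1 on [0, 1); (2*t + 1)/t on [1, 2); exp(-2*t)/t on [2, ∞)
invert the shared t-power to get t on [0, 1); 2*t + 1 on [1, 2); exp(-2*t) on [2, ∞)
split f at 1, 4: ℳ[f](s) collects 3 kernel integrals
∫ 1/sqrt(t)·t^(s-1) over [0, 1)
between 1 and 4 the integrand is (2*sqrt(t) + 1)/t·t^(s-1)
the [4, ∞) slice contributes ∫ exp(-2*sqrt(t))/t·t^(s-1) dt

(10*2**(4*s)*(s - 1) + 2**(4*s) + 16*2**(2*s)*(1 - s) - 4*2**(2*s) + 32*(s - 1)*(2*s - 1)*uppergamma(2*s - 2, 4))/(4*2**(2*s)*(s - 1)*(2*s - 1))
  Re(s) > 1/2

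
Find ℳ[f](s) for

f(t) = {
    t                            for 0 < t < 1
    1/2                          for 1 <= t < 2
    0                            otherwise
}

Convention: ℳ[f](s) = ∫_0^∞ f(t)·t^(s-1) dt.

(2**s*(s + 1) + s - 1)/(2*s*(s + 1))
  Re(s) > -1

summing 2 kernel integrals split by 1 yields ℳ[f](s)
segment 0 to 1 holds t; add its integral
segment 1 to 2 holds 1/2; add its integral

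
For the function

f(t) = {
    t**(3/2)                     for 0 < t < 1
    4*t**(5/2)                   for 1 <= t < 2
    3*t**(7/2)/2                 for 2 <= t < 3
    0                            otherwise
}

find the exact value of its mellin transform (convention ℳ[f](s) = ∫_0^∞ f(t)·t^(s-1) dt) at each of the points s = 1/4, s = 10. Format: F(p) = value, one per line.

F(1/4) = -68/77 + 144*2**(3/4)/55 + 54*3**(3/4)/5
F(10) = -134/575 + 90112*sqrt(2)/225 + 177147*sqrt(3)

breakpoints 1, 2: one integral from each of the 3 segments
over [0, 1), the kernel integral of t**(3/2) enters the sum
on [1, 2) integrate f = 4*t**(5/2) against the kernel
∫ 3*t**(7/2)/2·t^(s-1) over [2, 3)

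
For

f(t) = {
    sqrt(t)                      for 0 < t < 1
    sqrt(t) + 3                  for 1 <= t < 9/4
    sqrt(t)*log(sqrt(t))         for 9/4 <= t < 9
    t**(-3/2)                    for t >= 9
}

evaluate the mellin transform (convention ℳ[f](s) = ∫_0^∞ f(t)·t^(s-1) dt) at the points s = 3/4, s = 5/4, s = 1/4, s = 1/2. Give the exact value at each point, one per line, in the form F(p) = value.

reversing the power substitution: t on [0, 1); t + 3 on [1, 3/2); t*log(t) on [3/2, 3); …
slice at 1, 9/4, 9, transform all 4 pieces, and sum them
segment 0 to 1 holds sqrt(t); add its integral
on [1, 9/4) integrate f = (sqrt(t) + 3) against the kernel
the [9/4, 9) slice contributes ∫ sqrt(t)*log(sqrt(t))·t^(s-1) dt
on [9, ∞): add ∫ t**(-3/2)·t^(s-1) dt

F(3/4) = -1844*sqrt(3)/675 - 4 + 213*sqrt(6)/50 + log(2**(9*sqrt(6)/10)*3**(-9*sqrt(6)/10 + 36*sqrt(3)/5))
F(5/4) = -452*sqrt(3)/147 - 27*sqrt(6)*log(3)/28 - 12/5 + 27*sqrt(6)*log(2)/28 + 3861*sqrt(6)/980 + 108*sqrt(3)*log(3)/7
F(1/4) = -12 - 356*sqrt(3)/135 + log(2**(sqrt(6))*3**(-sqrt(6) + 4*sqrt(3))) + 23*sqrt(6)/3
F(1/2) = 9*log(2)/4 + 143/72 + 27*log(3)/4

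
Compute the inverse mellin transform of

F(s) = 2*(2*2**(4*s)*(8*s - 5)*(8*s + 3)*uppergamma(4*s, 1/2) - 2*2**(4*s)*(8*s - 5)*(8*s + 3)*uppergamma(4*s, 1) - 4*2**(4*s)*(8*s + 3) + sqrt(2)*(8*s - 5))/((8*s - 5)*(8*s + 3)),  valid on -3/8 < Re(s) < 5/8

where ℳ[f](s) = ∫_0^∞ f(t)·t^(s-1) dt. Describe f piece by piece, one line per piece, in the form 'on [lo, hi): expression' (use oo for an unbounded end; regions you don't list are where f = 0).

on [0, 1): sqrt(2)*t**(3/8)/4
on [1, 16): exp(-t**(1/4)/2)
on [16, oo): 4*sqrt(2)/t**(5/8)

invert the power substitution to get sqrt(2)*t**(3/4)/4 on [0, 1); exp(-sqrt(t)/2) on [1, 4); 4*sqrt(2)/t**(5/4) on [4, ∞)
remove the power substitution first: sqrt(2)*t**(3/2)/4 on [0, 1); exp(-t/2) on [1, 2); 4*sqrt(2)/t**(5/2) on [2, ∞)
remove the common scale on t first: t**(3/2) on [0, 1/2); exp(-t) on [1/2, 1); t**(-5/2) on [1, ∞)
decompose at 1, 16; ℳ[f](s) sums the 3 pieces' integrals
for t in [0, 1): the term is ∫ sqrt(2)*t**(3/8)/4·t^(s-1)
segment [1, 16) carries exp(-t**(1/4)/2); integrate it
∫ 4*sqrt(2)/t**(5/8)·t^(s-1) over [16, ∞)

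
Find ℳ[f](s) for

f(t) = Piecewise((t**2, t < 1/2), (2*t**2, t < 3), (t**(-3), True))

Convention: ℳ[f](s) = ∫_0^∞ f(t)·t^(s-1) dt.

(1940*6**s*s - 5840*6**s - 27*s + 81)/(108*2**s*(s**2 - s - 6))
  -2 < Re(s) < 3

the shared t-power comes off first: t on [0, 1/2); 2*t on [1/2, 3); t**(-4) on [3, ∞)
the 3 pieces separated at 1/2, 3 each add one integral
segment 0 to 1/2 holds t**2; add its integral
segment 1/2 to 3 holds 2*t**2; add its integral
for t in [3, ∞): the term is ∫ t**(-3)·t^(s-1)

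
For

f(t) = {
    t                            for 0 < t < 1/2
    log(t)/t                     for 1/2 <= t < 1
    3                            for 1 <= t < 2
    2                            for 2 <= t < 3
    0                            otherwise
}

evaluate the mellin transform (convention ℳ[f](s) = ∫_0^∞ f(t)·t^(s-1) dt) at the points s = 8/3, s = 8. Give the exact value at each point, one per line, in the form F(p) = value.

F(8/3) = -297/200 + 3*2**(1/3)*log(2)/20 + 471*2**(1/3)/4400 + 3*2**(2/3)/2 + 27*3**(2/3)/4
F(8) = log(2)/896 + 377491477/225792

slice at 1/2, 1, 2, transform all 4 pieces, and sum them
over [0, 1/2), the kernel integral of t enters the sum
segment [1/2, 1) carries log(t)/t; integrate it
∫ over [1, 2) of 3·t^(s-1) joins the sum
[2, 3) adds the kernel integral of 2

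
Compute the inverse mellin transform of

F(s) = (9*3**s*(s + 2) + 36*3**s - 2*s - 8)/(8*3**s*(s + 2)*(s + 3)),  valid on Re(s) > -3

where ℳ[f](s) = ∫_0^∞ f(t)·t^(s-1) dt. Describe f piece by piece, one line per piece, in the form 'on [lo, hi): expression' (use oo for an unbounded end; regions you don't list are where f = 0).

on [0, 1/3): 27*t**3/8
on [1/3, 1): 9*t**2*(2 - 3*t/2)/4

remove the common scale on t first: t**3 on [0, 1/2); t**2*(2 - t) on [1/2, 3/2)
invert the shared t-power to get t on [0, 1/2); 2 - t on [1/2, 3/2)
breakpoints 1/3: one integral from each of the 2 segments
∫ 27*t**3/8·t^(s-1) over [0, 1/3)
between 1/3 and 1 the integrand is 9*t**2*(2 - 3*t/2)/4·t^(s-1)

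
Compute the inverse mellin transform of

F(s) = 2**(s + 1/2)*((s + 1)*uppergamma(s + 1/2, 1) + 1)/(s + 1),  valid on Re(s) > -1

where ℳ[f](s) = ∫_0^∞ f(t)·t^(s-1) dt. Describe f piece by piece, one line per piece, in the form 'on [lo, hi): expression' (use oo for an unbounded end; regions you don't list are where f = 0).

remove the shared t-power first: sqrt(2)*sqrt(t)/2 on [0, 2); exp(-t/2) on [2, ∞)
peel off the common scale on t: sqrt(t) on [0, 1); exp(-t) on [1, ∞)
f breaks at 2 into 2 integrals to sum
[0, 2) adds the kernel integral of sqrt(2)*t/2
[2, ∞) adds the kernel integral of sqrt(t)*exp(-t/2)

on [0, 2): sqrt(2)*t/2
on [2, oo): sqrt(t)*exp(-t/2)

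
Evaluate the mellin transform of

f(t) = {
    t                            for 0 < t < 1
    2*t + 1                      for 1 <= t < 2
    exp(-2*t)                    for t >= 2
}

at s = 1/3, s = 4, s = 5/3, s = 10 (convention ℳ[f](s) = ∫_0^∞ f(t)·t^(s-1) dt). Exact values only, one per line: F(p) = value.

along the cuts 1, 2, ℳ[f](s) splits into 3 integrals
∫ t·t^(s-1) over [0, 1)
segment 1 to 2 holds (2*t + 1); add its integral
on [2, ∞) integrate f = exp(-2*t) against the kernel

F(1/3) = -15/4 + 2**(2/3)*uppergamma(1/3, 4)/2 + 6*2**(1/3)
F(4) = 71*exp(-4)/8 + 327/20
F(5/3) = -39/40 + 2**(1/3)*uppergamma(5/3, 4)/4 + 21*2**(2/3)/5
F(10) = 153527*exp(-4)/8 + 52203/110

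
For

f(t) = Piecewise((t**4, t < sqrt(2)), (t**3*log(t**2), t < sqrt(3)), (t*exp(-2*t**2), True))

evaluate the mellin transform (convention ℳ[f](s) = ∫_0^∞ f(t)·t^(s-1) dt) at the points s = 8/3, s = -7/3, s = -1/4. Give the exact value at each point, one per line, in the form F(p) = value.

F(8/3) = -162*3**(5/6)/289 - 12*2**(5/6)*log(2)/17 + 2**(1/6)*uppergamma(11/6, 6)/8 + 72*2**(5/6)/289 + 6*2**(1/3)/5 + 27*3**(5/6)*log(3)/17
F(-7/3) = -9*3**(1/3)/2 - 3*2**(1/3)*log(2)/2 + 2**(2/3)*uppergamma(-2/3, 6)/2 + 3*2**(5/6)/5 + 3*3**(1/3)*log(3)/2 + 9*2**(1/3)/2
F(-1/4) = -96*3**(3/8)/121 - 8*2**(3/8)*log(2)/11 + 2**(5/8)*uppergamma(3/8, 6)/4 + 64*2**(3/8)/121 + 8*2**(7/8)/15 + 12*3**(3/8)*log(3)/11

reversing the shared t-power: t**3 on [0, sqrt(2)); t**2*log(t**2) on [sqrt(2), sqrt(3)); exp(-2*t**2) on [sqrt(3), ∞)
reversing the power substitution: t**(3/2) on [0, 2); t*log(t) on [2, 3); exp(-2*t) on [3, ∞)
decompose at sqrt(2), sqrt(3); ℳ[f](s) sums the 3 pieces' integrals
∫ t**4·t^(s-1) over [0, sqrt(2))
[sqrt(2), sqrt(3)) adds the kernel integral of t**3*log(t**2)
∫ over [sqrt(3), ∞) of t*exp(-2*t**2)·t^(s-1) joins the sum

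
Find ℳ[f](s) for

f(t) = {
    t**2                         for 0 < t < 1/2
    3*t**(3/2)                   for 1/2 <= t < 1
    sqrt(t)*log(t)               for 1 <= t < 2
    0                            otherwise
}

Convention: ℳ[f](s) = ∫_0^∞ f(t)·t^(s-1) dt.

2**(-s - 5/2)*(2**(s + 7/2)*(2*s + 1)**2*(3*s + 6) + 2**(s + 9/2)*(s + 2)*(2*s + 3) - 2**(2*s + 5)*(s + 2)*(2*s + 3) + 16*4**s*(s + 2)*(2*s + 1)*(2*s + 3)*log(2) + (-12*s - 24)*(2*s + 1)**2 + sqrt(2)*(2*s + 1)**2*(2*s + 3))/((s + 2)*(2*s + 1)**2*(2*s + 3))
  Re(s) > -2

invert the shared t-power to get t**(3/2) on [0, 1/2); 3*t on [1/2, 1); log(t) on [1, 2)
treat the 3 regions marked off by 1/2, 1 separately and sum
on [0, 1/2): add ∫ t**2·t^(s-1) dt
over [1/2, 1), the kernel integral of 3*t**(3/2) enters the sum
the [1, 2) slice contributes ∫ sqrt(t)*log(t)·t^(s-1) dt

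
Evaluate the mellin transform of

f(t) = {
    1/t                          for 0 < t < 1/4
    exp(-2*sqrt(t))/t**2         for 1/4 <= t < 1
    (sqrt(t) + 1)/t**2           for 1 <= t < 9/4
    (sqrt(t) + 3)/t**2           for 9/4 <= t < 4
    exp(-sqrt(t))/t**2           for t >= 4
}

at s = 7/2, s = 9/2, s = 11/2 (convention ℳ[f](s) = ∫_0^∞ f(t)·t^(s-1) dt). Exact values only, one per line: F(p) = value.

F(7/2) = (300*E + 4200 + 4403*exp(2))*exp(-2)/240
F(9/2) = (9100*E + 729120 + 118557*exp(2))*exp(-2)/2240
F(11/2) = (493164*E + 2635567*exp(2) + 169493184)*exp(-2)/16128

back out the shared t-power: 1 on [0, 1/4); exp(-2*sqrt(t))/t on [1/4, 1); (sqrt(t) + 1)/t on [1, 9/4); …
back out the shared t-power: t on [0, 1/4); exp(-2*sqrt(t)) on [1/4, 1); sqrt(t) + 1 on [1, 9/4); …
back out the power substitution: t**2 on [0, 1/2); exp(-2*t) on [1/2, 1); t + 1 on [1, 3/2); …
cuts at 1/4, 1, 9/4, 4: linearity sums the 5 kernel integrals
segment [0, 1/4) carries 1/t; integrate it
over [1/4, 1), the kernel integral of exp(-2*sqrt(t))/t**2 enters the sum
on [1, 9/4) integrate f = (sqrt(t) + 1)/t**2 against the kernel
∫ over [9/4, 4) of (sqrt(t) + 3)/t**2·t^(s-1) joins the sum
segment [4, ∞) carries exp(-sqrt(t))/t**2; integrate it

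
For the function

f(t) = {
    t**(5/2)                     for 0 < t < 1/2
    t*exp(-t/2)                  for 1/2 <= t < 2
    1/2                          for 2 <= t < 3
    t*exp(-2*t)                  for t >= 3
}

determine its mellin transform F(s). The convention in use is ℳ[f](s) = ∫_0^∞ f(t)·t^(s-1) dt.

reversing the shared t-power: t**(3/2) on [0, 1/2); exp(-t/2) on [1/2, 2); 1/(2*t) on [2, 3); …
linearity at 1/2, 2, 3 turns ℳ[f](s) into 4 summed integrals
[0, 1/2) adds the kernel integral of t**(5/2)
piece [1/2, 2): integrate t*exp(-t/2) against the kernel
piece [2, 3): integrate 1/2 against the kernel
on [3, ∞) integrate f = t*exp(-2*t) against the kernel

(2*24**s*s*(2*s + 5)*uppergamma(s + 1, 1/4) - 2*24**s*s*(2*s + 5)*uppergamma(s + 1, 1) - 24**s*(2*s + 5)/2 + 36**s*(2*s + 5)/2 + 6**s*s*(2*s + 5)*uppergamma(s + 1, 6)/2 + sqrt(2)*6**s*s/4)/(12**s*s*(2*s + 5))
  Re(s) > -5/2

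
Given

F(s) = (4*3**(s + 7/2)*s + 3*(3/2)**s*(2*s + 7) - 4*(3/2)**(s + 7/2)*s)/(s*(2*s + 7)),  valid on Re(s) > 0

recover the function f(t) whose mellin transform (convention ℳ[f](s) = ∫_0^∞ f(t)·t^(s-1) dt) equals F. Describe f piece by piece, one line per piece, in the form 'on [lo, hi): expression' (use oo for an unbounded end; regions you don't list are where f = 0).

slice at 3/2, transform all 2 pieces, and sum them
between 0 and 3/2 the integrand is 3·t^(s-1)
over [3/2, 3), the kernel integral of 2*t**(7/2) enters the sum

on [0, 3/2): 3
on [3/2, 3): 2*t**(7/2)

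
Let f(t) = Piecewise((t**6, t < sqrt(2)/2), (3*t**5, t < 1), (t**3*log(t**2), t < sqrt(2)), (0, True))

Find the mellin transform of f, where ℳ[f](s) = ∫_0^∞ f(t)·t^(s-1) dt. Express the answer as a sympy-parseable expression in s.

back out the shared t-power: t**5 on [0, sqrt(2)/2); 3*t**4 on [sqrt(2)/2, 1); t**2*log(t**2) on [1, sqrt(2))
remove the shared t-power first: t**3 on [0, sqrt(2)/2); 3*t**2 on [sqrt(2)/2, 1); log(t**2) on [1, sqrt(2))
the power substitution comes off first: t**(3/2) on [0, 1/2); 3*t on [1/2, 1); log(t) on [1, 2)
integrate the 3 segments split at sqrt(2)/2, 1, then add the results
segment 0 to sqrt(2)/2 holds t**6; add its integral
between sqrt(2)/2 and 1 the integrand is 3*t**5·t^(s-1)
the [1, sqrt(2)) slice contributes ∫ t**3*log(t**2)·t^(s-1) dt

2**(-s/2 - 7/2)*(32*2**s*(s + 3)*(s + 5)*(s + 6)*log(2) + 3*2**(s/2 + 7/2)*(s + 3)**2*(s + 6) + 2**(s/2 + 9/2)*(s + 5)*(s + 6) - 2**(s + 6)*(s + 5)*(s + 6) + 6*(-s - 6)*(s + 3)**2 + sqrt(2)*(s + 3)**2*(s + 5))/((s + 3)**2*(s + 5)*(s + 6))
  Re(s) > -6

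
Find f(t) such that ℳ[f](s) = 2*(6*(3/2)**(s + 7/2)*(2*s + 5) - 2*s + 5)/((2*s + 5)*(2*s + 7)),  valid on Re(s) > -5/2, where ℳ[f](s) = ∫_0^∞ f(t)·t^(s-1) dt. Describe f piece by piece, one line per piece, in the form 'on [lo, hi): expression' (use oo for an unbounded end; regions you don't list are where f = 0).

summing 2 kernel integrals split by 1 yields ℳ[f](s)
[0, 1) adds the kernel integral of 5*t**(5/2)
piece [1, 3/2): integrate 6*t**(7/2) against the kernel

on [0, 1): 5*t**(5/2)
on [1, 3/2): 6*t**(7/2)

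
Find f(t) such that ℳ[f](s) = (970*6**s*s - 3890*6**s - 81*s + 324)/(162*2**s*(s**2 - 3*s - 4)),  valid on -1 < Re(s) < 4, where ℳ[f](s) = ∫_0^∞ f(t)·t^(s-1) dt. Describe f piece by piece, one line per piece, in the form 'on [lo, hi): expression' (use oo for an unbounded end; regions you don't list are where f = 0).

the 3 pieces separated at 1/2, 3 each add one integral
piece [0, 1/2): integrate t against the kernel
segment [1/2, 3) carries 2*t; integrate it
for t in [3, ∞): the term is ∫ t**(-4)·t^(s-1)

on [0, 1/2): t
on [1/2, 3): 2*t
on [3, oo): t**(-4)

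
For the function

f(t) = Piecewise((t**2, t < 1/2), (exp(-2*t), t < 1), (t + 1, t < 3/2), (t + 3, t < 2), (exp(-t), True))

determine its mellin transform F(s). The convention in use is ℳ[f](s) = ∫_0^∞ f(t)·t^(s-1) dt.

the 5 pieces separated at 1/2, 1, 3/2, 2 each add one integral
∫ over [0, 1/2) of t**2·t^(s-1) joins the sum
on [1/2, 1): add ∫ exp(-2*t)·t^(s-1) dt
[1, 3/2) adds the kernel integral of (t + 1)
the [3/2, 2) slice contributes ∫ (t + 3)·t^(s-1) dt
segment 2 to ∞ holds exp(-t); add its integral

(20*2**(2*s)*s*(s + 2) + 12*2**(2*s)*(s + 2) + 4*2**s*s*(s + 1)*(s + 2)*uppergamma(s, 2) - 8*2**s*s*(s + 2) - 4*2**s*(s + 2) - 8*3**s*s*(s + 2) - 8*3**s*(s + 2) + 4*s*(s + 1)*(s + 2)*uppergamma(s, 1) - 4*s*(s + 1)*(s + 2)*uppergamma(s, 2) + s*(s + 1))/(4*2**s*s*(s + 1)*(s + 2))
  Re(s) > -2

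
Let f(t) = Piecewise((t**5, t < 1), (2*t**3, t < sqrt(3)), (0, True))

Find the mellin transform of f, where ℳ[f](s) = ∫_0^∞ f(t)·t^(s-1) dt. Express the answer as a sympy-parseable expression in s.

(2*3**(s/2 + 3/2)*(s + 5) - s - 7)/((s + 3)*(s + 5))
  Re(s) > -5

the shared t-power comes off first: t**3 on [0, 1); 2*t on [1, sqrt(3))
peel off the power substitution: t**(3/2) on [0, 1); 2*sqrt(t) on [1, 3)
along the cuts 1, ℳ[f](s) splits into 2 integrals
[0, 1) adds the kernel integral of t**5
piece [1, sqrt(3)): integrate 2*t**3 against the kernel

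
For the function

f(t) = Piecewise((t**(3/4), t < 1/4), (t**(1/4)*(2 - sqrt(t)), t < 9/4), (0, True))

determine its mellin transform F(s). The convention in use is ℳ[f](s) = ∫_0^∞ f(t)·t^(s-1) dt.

2**(1/2 - 2*s)*(3**(2*s + 1/2)*(4*s + 1) + 8*3**(2*s + 1/2) - 8*s - 10)/((4*s + 1)*(4*s + 3))
  Re(s) > -3/4

remove the power substitution first: t**(3/2) on [0, 1/2); sqrt(t)*(2 - t) on [1/2, 3/2)
invert the shared t-power to get t on [0, 1/2); 2 - t on [1/2, 3/2)
slice at 1/4, transform all 2 pieces, and sum them
∫ over [0, 1/4) of t**(3/4)·t^(s-1) joins the sum
∫ over [1/4, 9/4) of t**(1/4)*(2 - sqrt(t))·t^(s-1) joins the sum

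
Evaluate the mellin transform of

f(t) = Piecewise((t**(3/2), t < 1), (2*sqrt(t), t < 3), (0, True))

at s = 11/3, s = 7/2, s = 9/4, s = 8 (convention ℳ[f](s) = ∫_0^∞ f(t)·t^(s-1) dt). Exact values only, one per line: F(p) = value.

F(11/3) = -222/775 + 972*3**(1/6)/25
F(7/2) = 201/5
F(9/4) = -76/165 + 72*3**(3/4)/11
F(8) = -42/323 + 26244*sqrt(3)/17

treat the 2 regions marked off by 1 separately and sum
piece [0, 1): integrate t**(3/2) against the kernel
∫ over [1, 3) of 2*sqrt(t)·t^(s-1) joins the sum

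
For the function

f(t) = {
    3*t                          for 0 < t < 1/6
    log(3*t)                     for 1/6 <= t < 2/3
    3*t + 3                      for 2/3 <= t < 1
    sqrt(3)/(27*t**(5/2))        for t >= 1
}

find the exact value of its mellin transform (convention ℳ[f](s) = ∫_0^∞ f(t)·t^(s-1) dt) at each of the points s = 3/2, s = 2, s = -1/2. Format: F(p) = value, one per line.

reversing the common scale on t: t on [0, 1/2); log(t) on [1/2, 2); t + 3 on [2, 3); …
linearity at 1/6, 2/3, 1 turns ℳ[f](s) into 4 summed integrals
for t in [0, 1/6): the term is ∫ 3*t·t^(s-1)
over [1/6, 2/3), the kernel integral of log(3*t) enters the sum
[2/3, 1) adds the kernel integral of (3*t + 3)
segment 1 to ∞ holds sqrt(3)/(27*t**(5/2)); add its integral

F(3/2) = sqrt(6)*(-1139 + 30*sqrt(2) + 270*log(2) + 864*sqrt(6))/1620
F(2) = 2*sqrt(3)/27 + 17*log(2)/72 + 23/16
F(-1/2) = sqrt(6)*(-486*log(2) + sqrt(2) + 648)/162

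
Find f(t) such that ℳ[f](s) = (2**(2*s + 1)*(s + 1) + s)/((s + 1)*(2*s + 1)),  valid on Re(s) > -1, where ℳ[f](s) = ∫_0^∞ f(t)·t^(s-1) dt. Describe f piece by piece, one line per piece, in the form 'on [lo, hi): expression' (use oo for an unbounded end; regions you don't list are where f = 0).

on [0, 1): t
on [1, 4): sqrt(t)/2

peel off the shared t-power: sqrt(t) on [0, 1); 1/2 on [1, 4)
peel off the power substitution: t on [0, 1); 1/2 on [1, 2)
decompose at 1; ℳ[f](s) sums the 2 pieces' integrals
on [0, 1) integrate f = t against the kernel
[1, 4) adds the kernel integral of sqrt(t)/2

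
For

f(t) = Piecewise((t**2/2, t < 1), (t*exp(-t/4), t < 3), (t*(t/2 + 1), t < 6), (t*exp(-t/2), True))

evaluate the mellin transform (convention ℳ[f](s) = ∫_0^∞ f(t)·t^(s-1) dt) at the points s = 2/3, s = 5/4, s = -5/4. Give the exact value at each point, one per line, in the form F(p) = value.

the shared t-power comes off first: t/2 on [0, 1); exp(-t/4) on [1, 3); t/2 + 1 on [3, 6); …
peel off the common scale on t: t on [0, 1/2); exp(-t/2) on [1/2, 3/2); t + 1 on [3/2, 3); …
decompose at 1, 3, 6; ℳ[f](s) sums the 4 pieces' integrals
the [0, 1) slice contributes ∫ t**2/2·t^(s-1) dt
the [1, 3) slice contributes ∫ t*exp(-t/4)·t^(s-1) dt
for t in [3, 6): the term is ∫ t*(t/2 + 1)·t^(s-1)
segment 6 to ∞ holds t*exp(-t/2); add its integral

F(2/3) = -279*3**(2/3)/80 - 8*2**(1/3)*uppergamma(5/3, 3/4) + 3/16 + 2*2**(2/3)*uppergamma(5/3, 3) + 8*2**(1/3)*uppergamma(5/3, 1/4) + 207*6**(2/3)/20
F(5/4) = -16*sqrt(2)*uppergamma(9/4, 3/4) - 106*3**(1/4)/13 + 2/13 + 4*2**(1/4)*uppergamma(9/4, 3) + 16*sqrt(2)*uppergamma(9/4, 1/4) + 640*6**(1/4)/13
F(-5/4) = -sqrt(2)*uppergamma(-1/4, 3/4)/2 + 2**(3/4)*uppergamma(-1/4, 3)/2 + 2/3 + sqrt(2)*uppergamma(-1/4, 1/4)/2 + 2*3**(3/4)/3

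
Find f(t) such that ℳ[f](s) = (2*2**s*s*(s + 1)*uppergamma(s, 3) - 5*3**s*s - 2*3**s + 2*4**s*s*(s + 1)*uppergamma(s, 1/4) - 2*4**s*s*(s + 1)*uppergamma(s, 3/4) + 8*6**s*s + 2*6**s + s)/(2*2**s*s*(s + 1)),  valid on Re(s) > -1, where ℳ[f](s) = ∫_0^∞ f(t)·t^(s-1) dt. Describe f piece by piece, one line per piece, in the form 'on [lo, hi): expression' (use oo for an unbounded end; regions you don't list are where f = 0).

on [0, 1/2): t
on [1/2, 3/2): exp(-t/2)
on [3/2, 3): t + 1
on [3, oo): exp(-t)

decompose at 1/2, 3/2, 3; ℳ[f](s) sums the 4 pieces' integrals
∫ t·t^(s-1) over [0, 1/2)
between 1/2 and 3/2 the integrand is exp(-t/2)·t^(s-1)
segment [3/2, 3) carries (t + 1); integrate it
on [3, ∞) integrate f = exp(-t) against the kernel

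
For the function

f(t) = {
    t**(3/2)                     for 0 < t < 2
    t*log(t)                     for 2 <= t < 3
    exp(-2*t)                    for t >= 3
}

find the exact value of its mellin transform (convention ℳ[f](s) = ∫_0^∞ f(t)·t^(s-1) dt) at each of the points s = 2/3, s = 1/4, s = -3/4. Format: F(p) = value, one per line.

summing 3 kernel integrals split by 2, 3 yields ℳ[f](s)
∫ t**(3/2)·t^(s-1) over [0, 2)
on [2, 3): add ∫ t*log(t)·t^(s-1) dt
segment [3, ∞) carries exp(-2*t); integrate it

F(2/3) = -27*3**(2/3)/25 - 6*2**(2/3)*log(2)/5 + 2**(1/3)*uppergamma(2/3, 6)/2 + 18*2**(2/3)/25 + 24*2**(1/6)/13 + 9*3**(2/3)*log(3)/5
F(1/4) = -48*3**(1/4)/25 - 8*2**(1/4)*log(2)/5 + 2**(3/4)*uppergamma(1/4, 6)/2 + 32*2**(1/4)/25 + 8*2**(3/4)/7 + 12*3**(1/4)*log(3)/5
F(-3/4) = -16*3**(1/4) + 2**(3/4)*uppergamma(-3/4, 6) + 4*2**(3/4)/3 + log(3**(4*3**(1/4))/2**(4*2**(1/4))) + 16*2**(1/4)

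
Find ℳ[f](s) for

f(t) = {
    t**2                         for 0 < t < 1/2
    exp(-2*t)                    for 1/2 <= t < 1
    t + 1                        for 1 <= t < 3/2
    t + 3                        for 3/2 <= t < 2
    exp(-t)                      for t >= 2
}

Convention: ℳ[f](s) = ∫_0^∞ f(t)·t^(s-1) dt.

(20*2**(2*s)*s*(s + 2) + 12*2**(2*s)*(s + 2) + 4*2**s*s*(s + 1)*(s + 2)*uppergamma(s, 2) - 8*2**s*s*(s + 2) - 4*2**s*(s + 2) - 8*3**s*s*(s + 2) - 8*3**s*(s + 2) + 4*s*(s + 1)*(s + 2)*uppergamma(s, 1) - 4*s*(s + 1)*(s + 2)*uppergamma(s, 2) + s*(s + 1))/(4*2**s*s*(s + 1)*(s + 2))
  Re(s) > -2

decompose at 1/2, 1, 3/2, 2; ℳ[f](s) sums the 5 pieces' integrals
piece [0, 1/2): integrate t**2 against the kernel
piece [1/2, 1): integrate exp(-2*t) against the kernel
the [1, 3/2) slice contributes ∫ (t + 1)·t^(s-1) dt
the [3/2, 2) slice contributes ∫ (t + 3)·t^(s-1) dt
over [2, ∞), the kernel integral of exp(-t) enters the sum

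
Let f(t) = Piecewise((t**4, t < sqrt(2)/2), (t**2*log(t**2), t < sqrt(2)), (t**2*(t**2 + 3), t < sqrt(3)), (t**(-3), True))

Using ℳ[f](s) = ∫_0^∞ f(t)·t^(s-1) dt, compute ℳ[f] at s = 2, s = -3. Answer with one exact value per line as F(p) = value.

invert the shared t-power to get t**2 on [0, sqrt(2)/2); log(t**2) on [sqrt(2)/2, sqrt(2)); t**2 + 3 on [sqrt(2), sqrt(3)); …
remove the power substitution first: t on [0, 1/2); log(t) on [1/2, 2); t + 3 on [2, 3); …
cuts at sqrt(2)/2, sqrt(2), sqrt(3): linearity sums the 4 kernel integrals
on [0, sqrt(2)/2): add ∫ t**4·t^(s-1) dt
segment sqrt(2)/2 to sqrt(2) holds t**2*log(t**2); add its integral
over [sqrt(2), sqrt(3)), the kernel integral of t**2*(t**2 + 3) enters the sum
on [sqrt(3), ∞) integrate f = t**(-3) against the kernel

F(2) = sqrt(3)/3 + 17*log(2)/16 + 207/32
F(-3) = sqrt(2)*(-486*log(2) + sqrt(2) + 648)/324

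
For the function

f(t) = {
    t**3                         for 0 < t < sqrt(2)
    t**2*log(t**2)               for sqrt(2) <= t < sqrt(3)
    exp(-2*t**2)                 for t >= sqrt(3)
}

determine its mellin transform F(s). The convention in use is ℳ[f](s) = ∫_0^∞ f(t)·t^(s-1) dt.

(-12**(s/2)*s*(s + 3)*log(2) - 2*12**(s/2)*(s + 3)*log(2) + 2*12**(s/2)*(s + 3) + 4*12**(s/2)*sqrt(2)*(s**2/4 + s + 1) + 3*18**(s/2)*s*(s + 3)*log(3)/2 - 3*18**(s/2)*(s + 3) + 3*18**(s/2)*(s + 3)*log(3) + 3**(s/2)*(s + 3)*(s**2/4 + s + 1)*uppergamma(s/2, 6))/(2*6**(s/2)*(s + 3)*(s**2/4 + s + 1))
  Re(s) > -3

back out the power substitution: t**(3/2) on [0, 2); t*log(t) on [2, 3); exp(-2*t) on [3, ∞)
breakpoints sqrt(2), sqrt(3): one integral from each of the 3 segments
∫ t**3·t^(s-1) over [0, sqrt(2))
[sqrt(2), sqrt(3)) adds the kernel integral of t**2*log(t**2)
∫ over [sqrt(3), ∞) of exp(-2*t**2)·t^(s-1) joins the sum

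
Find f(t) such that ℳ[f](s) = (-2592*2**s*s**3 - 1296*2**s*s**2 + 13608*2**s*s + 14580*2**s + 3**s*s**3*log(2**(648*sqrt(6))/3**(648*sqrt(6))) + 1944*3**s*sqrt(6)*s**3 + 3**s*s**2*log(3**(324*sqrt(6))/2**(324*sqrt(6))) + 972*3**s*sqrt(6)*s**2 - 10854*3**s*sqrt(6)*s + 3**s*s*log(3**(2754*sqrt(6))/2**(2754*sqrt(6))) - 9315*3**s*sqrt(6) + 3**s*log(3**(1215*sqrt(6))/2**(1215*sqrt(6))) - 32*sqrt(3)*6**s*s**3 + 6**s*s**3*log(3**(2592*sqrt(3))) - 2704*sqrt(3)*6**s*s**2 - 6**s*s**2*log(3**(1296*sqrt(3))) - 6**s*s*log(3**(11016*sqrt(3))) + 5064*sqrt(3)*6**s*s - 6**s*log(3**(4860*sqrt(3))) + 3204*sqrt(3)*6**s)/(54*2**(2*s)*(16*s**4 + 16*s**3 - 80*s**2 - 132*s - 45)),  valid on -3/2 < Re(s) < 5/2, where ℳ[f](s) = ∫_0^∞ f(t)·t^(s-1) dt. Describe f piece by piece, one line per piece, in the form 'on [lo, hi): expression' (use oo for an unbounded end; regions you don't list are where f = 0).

on [0, 1/2): 2*sqrt(2)*t**(3/2)
on [1/2, 3/4): sqrt(2)*sqrt(t)*(2*t + 3)
on [3/4, 3/2): 2*sqrt(2)*t**(3/2)*log(2*t)
on [3/2, oo): sqrt(2)/(8*t**(5/2))

reversing the common scale on t: t**(3/2) on [0, 1); sqrt(t)*(t + 3) on [1, 3/2); t**(3/2)*log(t) on [3/2, 3); …
undo the shared t-power: t on [0, 1); t + 3 on [1, 3/2); t*log(t) on [3/2, 3); …
along the cuts 1/2, 3/4, 3/2, ℳ[f](s) splits into 4 integrals
between 0 and 1/2 the integrand is 2*sqrt(2)*t**(3/2)·t^(s-1)
on [1/2, 3/4): add ∫ sqrt(2)*sqrt(t)*(2*t + 3)·t^(s-1) dt
∫ over [3/4, 3/2) of 2*sqrt(2)*t**(3/2)*log(2*t)·t^(s-1) joins the sum
the [3/2, ∞) slice contributes ∫ sqrt(2)/(8*t**(5/2))·t^(s-1) dt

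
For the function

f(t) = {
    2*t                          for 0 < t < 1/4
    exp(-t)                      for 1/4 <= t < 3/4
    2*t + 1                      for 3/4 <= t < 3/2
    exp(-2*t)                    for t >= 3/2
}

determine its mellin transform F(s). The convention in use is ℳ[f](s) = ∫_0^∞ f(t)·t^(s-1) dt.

(2*2**s*s*(s + 1)*uppergamma(s, 3) - 5*3**s*s - 2*3**s + 2*4**s*s*(s + 1)*uppergamma(s, 1/4) - 2*4**s*s*(s + 1)*uppergamma(s, 3/4) + 8*6**s*s + 2*6**s + s)/(2*2**(2*s)*s*(s + 1))
  Re(s) > -1

invert the common scale on t to get t on [0, 1/2); exp(-t/2) on [1/2, 3/2); t + 1 on [3/2, 3); …
split f at 1/4, 3/4, 3/2: ℳ[f](s) collects 4 kernel integrals
on [0, 1/4): add ∫ 2*t·t^(s-1) dt
segment [1/4, 3/4) carries exp(-t); integrate it
piece [3/4, 3/2): integrate (2*t + 1) against the kernel
[3/2, ∞) adds the kernel integral of exp(-2*t)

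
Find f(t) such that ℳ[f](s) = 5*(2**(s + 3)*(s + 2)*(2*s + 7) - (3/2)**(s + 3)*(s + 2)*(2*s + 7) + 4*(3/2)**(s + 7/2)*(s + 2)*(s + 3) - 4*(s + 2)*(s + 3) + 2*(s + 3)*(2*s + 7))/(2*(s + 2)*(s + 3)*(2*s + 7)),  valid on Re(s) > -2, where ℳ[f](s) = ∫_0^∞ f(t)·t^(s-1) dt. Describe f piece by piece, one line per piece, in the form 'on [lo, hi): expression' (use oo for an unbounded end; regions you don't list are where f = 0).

on [0, 1): 5*t**2
on [1, 3/2): 5*t**(7/2)
on [3/2, 2): 5*t**3/2

breakpoints 1, 3/2: one integral from each of the 3 segments
on [0, 1) integrate f = 5*t**2 against the kernel
on [1, 3/2) integrate f = 5*t**(7/2) against the kernel
between 3/2 and 2 the integrand is 5*t**3/2·t^(s-1)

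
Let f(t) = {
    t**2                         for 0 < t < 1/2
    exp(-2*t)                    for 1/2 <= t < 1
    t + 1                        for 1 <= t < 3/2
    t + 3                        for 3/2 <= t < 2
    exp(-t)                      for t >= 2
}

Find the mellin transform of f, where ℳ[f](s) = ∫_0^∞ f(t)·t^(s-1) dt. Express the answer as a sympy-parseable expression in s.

(20*2**(2*s)*s*(s + 2) + 12*2**(2*s)*(s + 2) + 4*2**s*s*(s + 1)*(s + 2)*uppergamma(s, 2) - 8*2**s*s*(s + 2) - 4*2**s*(s + 2) - 8*3**s*s*(s + 2) - 8*3**s*(s + 2) + 4*s*(s + 1)*(s + 2)*uppergamma(s, 1) - 4*s*(s + 1)*(s + 2)*uppergamma(s, 2) + s*(s + 1))/(4*2**s*s*(s + 1)*(s + 2))
  Re(s) > -2

along the cuts 1/2, 1, 3/2, 2, ℳ[f](s) splits into 5 integrals
on [0, 1/2): add ∫ t**2·t^(s-1) dt
on [1/2, 1) integrate f = exp(-2*t) against the kernel
segment [1, 3/2) carries (t + 1); integrate it
∫ (t + 3)·t^(s-1) over [3/2, 2)
for t in [2, ∞): the term is ∫ exp(-t)·t^(s-1)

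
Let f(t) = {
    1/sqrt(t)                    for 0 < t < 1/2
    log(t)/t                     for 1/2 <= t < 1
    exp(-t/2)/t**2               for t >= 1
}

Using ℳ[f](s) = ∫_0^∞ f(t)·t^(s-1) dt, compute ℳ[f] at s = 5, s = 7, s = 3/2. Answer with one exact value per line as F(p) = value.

undo the shared t-power: sqrt(t) on [0, 1/2); log(t) on [1/2, 1); exp(-t/2)/t on [1, ∞)
strip the shared t-power: t**(3/2) on [0, 1/2); t*log(t) on [1/2, 1); exp(-t/2) on [1, ∞)
cuts at 1/2, 1: linearity sums the 3 kernel integrals
for t in [0, 1/2): the term is ∫ 1/sqrt(t)·t^(s-1)
for t in [1/2, 1): the term is ∫ log(t)/t·t^(s-1)
[1, ∞) adds the kernel integral of exp(-t/2)/t**2

F(5) = -15/256 + sqrt(2)/144 + log(2)/64 + 26*exp(-1/2)
F(7) = -7/256 + sqrt(2)/832 + log(2)/384 + 1266*exp(-1/2)
F(3/2) = -7/2 - sqrt(2)*sqrt(pi)*erfc(sqrt(2)/2) + sqrt(2)*log(2) + 2*exp(-1/2) + 2*sqrt(2)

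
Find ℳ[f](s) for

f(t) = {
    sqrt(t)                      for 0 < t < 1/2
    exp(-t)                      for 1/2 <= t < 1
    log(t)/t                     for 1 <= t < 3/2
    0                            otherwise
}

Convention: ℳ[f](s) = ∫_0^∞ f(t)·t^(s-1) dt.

treat the 3 regions marked off by 1/2, 1 separately and sum
piece [0, 1/2): integrate sqrt(t) against the kernel
on [1/2, 1): add ∫ exp(-t)·t^(s-1) dt
between 1 and 3/2 the integrand is log(t)/t·t^(s-1)

(3*2**s*(2*s + 1)*(s**2 - 2*s + 1)*uppergamma(s, 1/2) - 3*2**s*(2*s + 1)*(s**2 - 2*s + 1)*uppergamma(s, 1) + 3*2**s*(2*s + 1) + 3**s*s*(2*s + 1)*(-2*log(2) + 2*log(3)) - 2*3**s*(2*s + 1) + 3**s*(2*s + 1)*(-2*log(3) + 2*log(2)) + 3*sqrt(2)*(s**2 - 2*s + 1))/(3*2**s*(2*s + 1)*(s**2 - 2*s + 1))
  Re(s) > -1/2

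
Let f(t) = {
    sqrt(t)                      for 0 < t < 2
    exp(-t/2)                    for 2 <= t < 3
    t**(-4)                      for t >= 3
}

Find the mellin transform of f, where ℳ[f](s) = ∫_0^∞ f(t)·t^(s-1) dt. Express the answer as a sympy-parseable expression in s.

(2**s*(s - 4)*(2*s + 1)*uppergamma(s, 1) - 2**s*(s - 4)*(2*s + 1)*uppergamma(s, 3/2) + 2*2**(s + 1/2)*(s - 4) - 3**s*(2*s + 1)/81)/((s - 4)*(2*s + 1))
  -1/2 < Re(s) < 4

summing 3 kernel integrals split by 2, 3 yields ℳ[f](s)
piece [0, 2): integrate sqrt(t) against the kernel
segment [2, 3) carries exp(-t/2); integrate it
∫ t**(-4)·t^(s-1) over [3, ∞)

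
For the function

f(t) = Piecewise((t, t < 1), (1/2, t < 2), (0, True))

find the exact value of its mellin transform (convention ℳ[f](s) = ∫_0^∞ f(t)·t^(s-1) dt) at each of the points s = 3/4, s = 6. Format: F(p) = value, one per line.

F(3/4) = -2/21 + 2*2**(3/4)/3
F(6) = 151/28

linearity at 1 turns ℳ[f](s) into 2 summed integrals
on [0, 1): add ∫ t·t^(s-1) dt
for t in [1, 2): the term is ∫ 1/2·t^(s-1)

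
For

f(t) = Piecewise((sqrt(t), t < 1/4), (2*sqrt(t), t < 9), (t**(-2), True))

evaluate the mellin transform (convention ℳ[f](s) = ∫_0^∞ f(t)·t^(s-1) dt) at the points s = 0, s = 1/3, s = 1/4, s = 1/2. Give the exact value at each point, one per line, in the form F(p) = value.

F(0) = 1783/162
F(1/3) = 2**(1/3)*(-81 + 973*6**(2/3))/270
F(1/4) = sqrt(2)*(-189 + 2270*sqrt(6))/567
F(1/2) = 5759/324

strip the power substitution: t on [0, 1/2); 2*t on [1/2, 3); t**(-4) on [3, ∞)
f breaks at 1/4, 9 into 3 integrals to sum
between 0 and 1/4 the integrand is sqrt(t)·t^(s-1)
on [1/4, 9) integrate f = 2*sqrt(t) against the kernel
for t in [9, ∞): the term is ∫ t**(-2)·t^(s-1)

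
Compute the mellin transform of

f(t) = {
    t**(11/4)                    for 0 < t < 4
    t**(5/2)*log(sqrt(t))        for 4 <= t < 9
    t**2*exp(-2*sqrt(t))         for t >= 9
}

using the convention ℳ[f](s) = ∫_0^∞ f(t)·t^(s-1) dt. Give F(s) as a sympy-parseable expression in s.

the shared t-power comes off first: t**(3/4) on [0, 4); sqrt(t)*log(sqrt(t)) on [4, 9); exp(-2*sqrt(t)) on [9, ∞)
undo the power substitution: t**(3/2) on [0, 2); t*log(t) on [2, 3); exp(-2*t) on [3, ∞)
along the cuts 4, 9, ℳ[f](s) splits into 3 integrals
segment [0, 4) carries t**(11/4); integrate it
the [4, 9) slice contributes ∫ t**(5/2)*log(sqrt(t))·t^(s-1) dt
piece [9, ∞): integrate t**2*exp(-2*sqrt(t)) against the kernel

2*6**(-2*s - 4)*(-4*12**(2*s + 4)*(s + 2)*(4*s + 11)*log(2) - 2*12**(2*s + 4)*(4*s + 11)*log(2) + 2*12**(2*s + 4)*(4*s + 11) + 4*12**(2*s + 4)*sqrt(2)*(4*s + 4*(s + 2)**2 + 9) + 6*18**(2*s + 4)*(s + 2)*(4*s + 11)*log(3) - 3*18**(2*s + 4)*(4*s + 11) + 3*18**(2*s + 4)*(4*s + 11)*log(3) + 3**(2*s + 4)*(4*s + 11)*(4*s + 4*(s + 2)**2 + 9)*uppergamma(2*s + 4, 6))/((4*s + 11)*(4*s + 4*(s + 2)**2 + 9))
  Re(s) > -11/4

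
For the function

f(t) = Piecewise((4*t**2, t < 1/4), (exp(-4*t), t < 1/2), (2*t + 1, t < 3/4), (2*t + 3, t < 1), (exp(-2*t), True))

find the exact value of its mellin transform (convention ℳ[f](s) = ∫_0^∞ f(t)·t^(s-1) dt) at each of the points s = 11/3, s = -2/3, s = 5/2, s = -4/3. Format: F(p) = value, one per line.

peel off the common scale on t: t**2 on [0, 1/2); exp(-2*t) on [1/2, 1); t + 1 on [1, 3/2); …
along the cuts 1/4, 1/2, 3/4, 1, ℳ[f](s) splits into 5 integrals
the [0, 1/4) slice contributes ∫ 4*t**2·t^(s-1) dt
the [1/4, 1/2) slice contributes ∫ exp(-4*t)·t^(s-1) dt
segment 1/2 to 3/4 holds (2*t + 1); add its integral
[3/4, 1) adds the kernel integral of (2*t + 3)
over [1, ∞), the kernel integral of exp(-2*t) enters the sum

F(11/3) = 2**(2/3)*(-77112*3**(2/3) - 20400*2**(2/3) - 5236*uppergamma(11/3, 2) + 231 + 5236*uppergamma(11/3, 1) + 41888*2**(2/3)*uppergamma(11/3, 2) + 835584*2**(1/3))/1340416
F(-2/3) = 2**(1/3)*(-12*2**(1/3) - 16*uppergamma(-2/3, 2) + 8*2**(1/3)*uppergamma(-2/3, 2) + 16*uppergamma(-2/3, 1) + 3 + 6*2**(2/3) + 16*3**(1/3))/8
F(5/2) = (3150*E + 630*sqrt(2)*(-7 + 6*sqrt(pi)*exp(2)*erfc(sqrt(2)) + 28*sqrt(2)) + (-9072*sqrt(3) - 3456*sqrt(2) - 945*sqrt(pi)*erfc(sqrt(2)) + 945*sqrt(pi)*erfc(1) + 71494)*exp(2))*exp(-2)/40320
F(-4/3) = 2**(2/3)*(-99*2**(1/3) - 96*uppergamma(-4/3, 2) + 24*2**(2/3)*uppergamma(-4/3, 2) + 96*uppergamma(-4/3, 1) + 16*3**(2/3) + 36 + 90*2**(2/3))/24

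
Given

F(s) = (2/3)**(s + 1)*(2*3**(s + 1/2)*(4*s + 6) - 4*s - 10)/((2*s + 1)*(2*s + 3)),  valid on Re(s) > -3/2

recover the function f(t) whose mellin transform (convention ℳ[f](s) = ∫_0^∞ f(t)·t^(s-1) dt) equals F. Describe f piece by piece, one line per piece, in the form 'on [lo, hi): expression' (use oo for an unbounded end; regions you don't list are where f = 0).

on [0, 2/3): sqrt(6)*t**(3/2)/2
on [2/3, 2): 2*sqrt(6)*sqrt(t)/3

invert the shared t-power to get sqrt(6)*sqrt(t)/2 on [0, 2/3); 2*sqrt(6)/(3*sqrt(t)) on [2/3, 2)
reversing the common scale on t: sqrt(t) on [0, 1); 2/sqrt(t) on [1, 3)
back out the shared t-power: t**(3/2) on [0, 1); 2*sqrt(t) on [1, 3)
linearity at 2/3 turns ℳ[f](s) into 2 summed integrals
on [0, 2/3): add ∫ sqrt(6)*t**(3/2)/2·t^(s-1) dt
∫ over [2/3, 2) of 2*sqrt(6)*sqrt(t)/3·t^(s-1) joins the sum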